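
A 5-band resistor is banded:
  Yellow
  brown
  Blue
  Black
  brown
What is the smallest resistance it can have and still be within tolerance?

Yellow → 4 (first significant figure)
Brown → 1 (second significant figure)
Blue → 6 (third significant figure)
Black → ×1 multiplier
Brown → ±1% tolerance
416 × 1 = 416 Ω
Smallest = 416 × (1 − 1/100) = 411.84 Ω.

411.84 Ω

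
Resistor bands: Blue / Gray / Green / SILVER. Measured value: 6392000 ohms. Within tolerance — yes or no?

yes

Blue → 6 (first significant figure)
Grey → 8 (second significant figure)
Green → ×10^5 multiplier
Silver → ±10% tolerance
68 × 100000 = 6800000 Ω
Allowed range: 6120000 Ω to 7480000 Ω.
6392000 ohms lies inside that range.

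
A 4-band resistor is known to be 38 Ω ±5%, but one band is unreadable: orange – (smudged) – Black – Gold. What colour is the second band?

38 Ω = 38 × 10^0.
The second band gives digit 8 of the significand, and 8 is grey.

grey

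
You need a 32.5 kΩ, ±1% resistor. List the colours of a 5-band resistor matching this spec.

orange, red, green, red, brown

32500 Ω = 325 × 10^2.
3 → orange
2 → red
5 → green
Multiplier 10^2 → red.
±1% tolerance → brown.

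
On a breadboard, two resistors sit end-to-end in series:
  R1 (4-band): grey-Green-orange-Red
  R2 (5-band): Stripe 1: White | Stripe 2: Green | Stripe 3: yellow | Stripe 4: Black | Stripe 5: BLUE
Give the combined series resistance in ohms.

85954 Ω

R1: grey, green → 85; orange ×10^3 → 85000 Ω.
R2: white, green, yellow → 954; black ×1 → 954 Ω.
Series: 85000 + 954 = 85954 Ω.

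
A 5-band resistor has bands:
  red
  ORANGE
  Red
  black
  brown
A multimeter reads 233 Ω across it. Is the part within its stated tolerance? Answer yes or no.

yes

Red → 2 (first significant figure)
Orange → 3 (second significant figure)
Red → 2 (third significant figure)
Black → ×1 multiplier
Brown → ±1% tolerance
232 × 1 = 232 Ω
Allowed range: 229.68 Ω to 234.32 Ω.
233 Ω lies inside that range.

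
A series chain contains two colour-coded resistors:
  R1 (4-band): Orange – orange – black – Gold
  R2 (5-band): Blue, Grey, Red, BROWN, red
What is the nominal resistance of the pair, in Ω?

6853 Ω

R1: orange, orange → 33; black ×1 → 33 Ω.
R2: blue, grey, red → 682; brown ×10 → 6820 Ω.
Series: 33 + 6820 = 6853 Ω.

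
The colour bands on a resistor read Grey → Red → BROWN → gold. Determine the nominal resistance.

Grey → 8 (first significant figure)
Red → 2 (second significant figure)
Brown → ×10 multiplier
82 × 10 = 820 Ω

820 Ω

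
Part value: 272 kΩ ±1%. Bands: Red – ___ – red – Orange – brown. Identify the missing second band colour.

violet

272000 Ω = 272 × 10^3.
The second band gives digit 7 of the significand, and 7 is violet.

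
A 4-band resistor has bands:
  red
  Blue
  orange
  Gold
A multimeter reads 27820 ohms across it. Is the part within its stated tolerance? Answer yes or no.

Red → 2 (first significant figure)
Blue → 6 (second significant figure)
Orange → ×10^3 multiplier
Gold → ±5% tolerance
26 × 1000 = 26000 Ω
Allowed range: 24700 Ω to 27300 Ω.
27820 ohms lies outside that range.

no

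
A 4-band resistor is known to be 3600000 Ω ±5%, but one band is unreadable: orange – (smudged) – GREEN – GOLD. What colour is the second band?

blue

3600000 Ω = 36 × 10^5.
The second band gives digit 6 of the significand, and 6 is blue.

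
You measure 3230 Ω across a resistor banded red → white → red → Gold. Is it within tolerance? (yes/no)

Red → 2 (first significant figure)
White → 9 (second significant figure)
Red → ×10^2 multiplier
Gold → ±5% tolerance
29 × 100 = 2900 Ω
Allowed range: 2755 Ω to 3045 Ω.
3230 Ω lies outside that range.

no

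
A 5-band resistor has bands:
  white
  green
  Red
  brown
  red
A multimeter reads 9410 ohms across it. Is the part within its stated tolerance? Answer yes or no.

yes

White → 9 (first significant figure)
Green → 5 (second significant figure)
Red → 2 (third significant figure)
Brown → ×10 multiplier
Red → ±2% tolerance
952 × 10 = 9520 Ω
Allowed range: 9329.6 Ω to 9710.4 Ω.
9410 ohms lies inside that range.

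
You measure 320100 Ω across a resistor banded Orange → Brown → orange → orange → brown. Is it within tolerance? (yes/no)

no

Orange → 3 (first significant figure)
Brown → 1 (second significant figure)
Orange → 3 (third significant figure)
Orange → ×10^3 multiplier
Brown → ±1% tolerance
313 × 1000 = 313000 Ω
Allowed range: 309870 Ω to 316130 Ω.
320100 Ω lies outside that range.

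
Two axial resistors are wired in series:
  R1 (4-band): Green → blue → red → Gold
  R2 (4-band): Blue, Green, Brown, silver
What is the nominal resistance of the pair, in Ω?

6250 Ω

R1: green, blue → 56; red ×10^2 → 5600 Ω.
R2: blue, green → 65; brown ×10 → 650 Ω.
Series: 5600 + 650 = 6250 Ω.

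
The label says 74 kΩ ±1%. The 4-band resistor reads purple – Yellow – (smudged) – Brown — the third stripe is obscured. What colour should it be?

orange

74000 Ω = 74 × 10^3.
The third band is the multiplier, 10^3, which is orange.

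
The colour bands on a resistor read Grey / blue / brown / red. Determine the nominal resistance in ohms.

860 Ω

Grey → 8 (first significant figure)
Blue → 6 (second significant figure)
Brown → ×10 multiplier
86 × 10 = 860 Ω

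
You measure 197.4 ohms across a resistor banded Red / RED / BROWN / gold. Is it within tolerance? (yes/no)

Red → 2 (first significant figure)
Red → 2 (second significant figure)
Brown → ×10 multiplier
Gold → ±5% tolerance
22 × 10 = 220 Ω
Allowed range: 209 Ω to 231 Ω.
197.4 ohms lies outside that range.

no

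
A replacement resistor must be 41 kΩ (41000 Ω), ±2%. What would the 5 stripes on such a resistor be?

yellow, brown, black, red, red

41000 Ω = 410 × 10^2.
4 → yellow
1 → brown
0 → black
Multiplier 10^2 → red.
±2% tolerance → red.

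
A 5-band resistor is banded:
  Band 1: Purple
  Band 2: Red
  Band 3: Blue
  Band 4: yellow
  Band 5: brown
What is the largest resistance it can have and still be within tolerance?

Violet → 7 (first significant figure)
Red → 2 (second significant figure)
Blue → 6 (third significant figure)
Yellow → ×10^4 multiplier
Brown → ±1% tolerance
726 × 10000 = 7260000 Ω
Largest = 7260000 × (1 + 1/100) = 7332600 Ω.

7332600 Ω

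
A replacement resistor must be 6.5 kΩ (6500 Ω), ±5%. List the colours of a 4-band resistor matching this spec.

blue, green, red, gold

6500 Ω = 65 × 10^2.
6 → blue
5 → green
Multiplier 10^2 → red.
±5% tolerance → gold.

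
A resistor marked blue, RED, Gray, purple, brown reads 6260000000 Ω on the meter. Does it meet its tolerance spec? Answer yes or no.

yes

Blue → 6 (first significant figure)
Red → 2 (second significant figure)
Grey → 8 (third significant figure)
Violet → ×10^7 multiplier
Brown → ±1% tolerance
628 × 10000000 = 6280000000 Ω
Allowed range: 6217200000 Ω to 6342800000 Ω.
6260000000 Ω lies inside that range.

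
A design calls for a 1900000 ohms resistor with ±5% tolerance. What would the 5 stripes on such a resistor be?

1900000 Ω = 190 × 10^4.
1 → brown
9 → white
0 → black
Multiplier 10^4 → yellow.
±5% tolerance → gold.

brown, white, black, yellow, gold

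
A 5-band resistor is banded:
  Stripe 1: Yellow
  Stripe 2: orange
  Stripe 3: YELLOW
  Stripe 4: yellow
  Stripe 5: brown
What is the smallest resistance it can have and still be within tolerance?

4296600 Ω

Yellow → 4 (first significant figure)
Orange → 3 (second significant figure)
Yellow → 4 (third significant figure)
Yellow → ×10^4 multiplier
Brown → ±1% tolerance
434 × 10000 = 4340000 Ω
Smallest = 4340000 × (1 − 1/100) = 4296600 Ω.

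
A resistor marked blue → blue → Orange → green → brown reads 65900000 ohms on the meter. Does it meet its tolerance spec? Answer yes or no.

Blue → 6 (first significant figure)
Blue → 6 (second significant figure)
Orange → 3 (third significant figure)
Green → ×10^5 multiplier
Brown → ±1% tolerance
663 × 100000 = 66300000 Ω
Allowed range: 65637000 Ω to 66963000 Ω.
65900000 ohms lies inside that range.

yes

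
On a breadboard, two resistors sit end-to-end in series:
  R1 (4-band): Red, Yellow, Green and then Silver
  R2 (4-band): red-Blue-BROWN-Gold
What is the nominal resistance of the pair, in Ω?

2400260 Ω

R1: red, yellow → 24; green ×10^5 → 2400000 Ω.
R2: red, blue → 26; brown ×10 → 260 Ω.
Series: 2400000 + 260 = 2400260 Ω.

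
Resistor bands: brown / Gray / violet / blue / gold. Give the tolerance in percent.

±5%

The last band, gold, is the tolerance band.
Gold corresponds to ±5%.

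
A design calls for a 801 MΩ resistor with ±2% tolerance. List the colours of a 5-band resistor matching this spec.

grey, black, brown, blue, red

801000000 Ω = 801 × 10^6.
8 → grey
0 → black
1 → brown
Multiplier 10^6 → blue.
±2% tolerance → red.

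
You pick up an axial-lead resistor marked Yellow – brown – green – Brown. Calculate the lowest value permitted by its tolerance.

4059000 Ω

Yellow → 4 (first significant figure)
Brown → 1 (second significant figure)
Green → ×10^5 multiplier
Brown → ±1% tolerance
41 × 100000 = 4100000 Ω
Lowest = 4100000 × (1 − 1/100) = 4059000 Ω.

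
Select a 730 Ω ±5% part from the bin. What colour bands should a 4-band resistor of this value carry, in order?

730 Ω = 73 × 10^1.
7 → violet
3 → orange
Multiplier 10^1 → brown.
±5% tolerance → gold.

violet, orange, brown, gold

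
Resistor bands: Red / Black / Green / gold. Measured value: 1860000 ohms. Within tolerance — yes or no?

Red → 2 (first significant figure)
Black → 0 (second significant figure)
Green → ×10^5 multiplier
Gold → ±5% tolerance
20 × 100000 = 2000000 Ω
Allowed range: 1900000 Ω to 2100000 Ω.
1860000 ohms lies outside that range.

no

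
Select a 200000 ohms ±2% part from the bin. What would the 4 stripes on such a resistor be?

200000 Ω = 20 × 10^4.
2 → red
0 → black
Multiplier 10^4 → yellow.
±2% tolerance → red.

red, black, yellow, red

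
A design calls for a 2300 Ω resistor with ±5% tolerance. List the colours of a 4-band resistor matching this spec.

2300 Ω = 23 × 10^2.
2 → red
3 → orange
Multiplier 10^2 → red.
±5% tolerance → gold.

red, orange, red, gold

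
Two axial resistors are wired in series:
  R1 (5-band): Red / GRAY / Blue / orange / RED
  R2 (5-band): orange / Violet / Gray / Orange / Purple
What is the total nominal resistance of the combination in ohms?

R1: red, grey, blue → 286; orange ×10^3 → 286000 Ω.
R2: orange, violet, grey → 378; orange ×10^3 → 378000 Ω.
Series: 286000 + 378000 = 664000 Ω.

664000 Ω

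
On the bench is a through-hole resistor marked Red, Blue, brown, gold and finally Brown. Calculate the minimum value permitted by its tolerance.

25.839 Ω

Red → 2 (first significant figure)
Blue → 6 (second significant figure)
Brown → 1 (third significant figure)
Gold → ×0.1 multiplier
Brown → ±1% tolerance
261 × 0.1 = 26.1 Ω
Minimum = 26.1 × (1 − 1/100) = 25.839 Ω.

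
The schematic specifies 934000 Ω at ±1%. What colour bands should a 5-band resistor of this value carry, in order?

934000 Ω = 934 × 10^3.
9 → white
3 → orange
4 → yellow
Multiplier 10^3 → orange.
±1% tolerance → brown.

white, orange, yellow, orange, brown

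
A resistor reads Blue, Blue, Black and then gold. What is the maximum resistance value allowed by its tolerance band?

Blue → 6 (first significant figure)
Blue → 6 (second significant figure)
Black → ×1 multiplier
Gold → ±5% tolerance
66 × 1 = 66 Ω
Maximum = 66 × (1 + 5/100) = 69.3 Ω.

69.3 Ω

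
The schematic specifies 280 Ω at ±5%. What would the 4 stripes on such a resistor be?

280 Ω = 28 × 10^1.
2 → red
8 → grey
Multiplier 10^1 → brown.
±5% tolerance → gold.

red, grey, brown, gold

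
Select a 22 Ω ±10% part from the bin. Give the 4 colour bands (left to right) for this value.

22 Ω = 22 × 10^0.
2 → red
2 → red
Multiplier 10^0 → black.
±10% tolerance → silver.

red, red, black, silver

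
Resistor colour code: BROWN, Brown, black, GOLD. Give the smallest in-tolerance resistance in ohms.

10.45 Ω

Brown → 1 (first significant figure)
Brown → 1 (second significant figure)
Black → ×1 multiplier
Gold → ±5% tolerance
11 × 1 = 11 Ω
Smallest = 11 × (1 − 5/100) = 10.45 Ω.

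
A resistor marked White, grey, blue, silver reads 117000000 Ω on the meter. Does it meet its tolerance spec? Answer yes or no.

no

White → 9 (first significant figure)
Grey → 8 (second significant figure)
Blue → ×10^6 multiplier
Silver → ±10% tolerance
98 × 1000000 = 98000000 Ω
Allowed range: 88200000 Ω to 107800000 Ω.
117000000 Ω lies outside that range.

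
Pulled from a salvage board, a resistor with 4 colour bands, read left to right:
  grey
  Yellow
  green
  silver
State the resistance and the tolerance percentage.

Grey → 8 (first significant figure)
Yellow → 4 (second significant figure)
Green → ×10^5 multiplier
Silver → ±10% tolerance
84 × 100000 = 8400000 Ω

8400000 Ω ±10%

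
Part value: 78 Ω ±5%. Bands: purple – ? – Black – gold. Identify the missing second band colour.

78 Ω = 78 × 10^0.
The second band gives digit 8 of the significand, and 8 is grey.

grey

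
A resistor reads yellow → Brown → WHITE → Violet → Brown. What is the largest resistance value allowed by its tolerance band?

Yellow → 4 (first significant figure)
Brown → 1 (second significant figure)
White → 9 (third significant figure)
Violet → ×10^7 multiplier
Brown → ±1% tolerance
419 × 10000000 = 4190000000 Ω
Largest = 4190000000 × (1 + 1/100) = 4231900000 Ω.

4231900000 Ω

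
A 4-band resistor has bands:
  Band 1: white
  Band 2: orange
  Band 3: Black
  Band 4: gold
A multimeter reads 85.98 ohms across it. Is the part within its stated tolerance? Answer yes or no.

no

White → 9 (first significant figure)
Orange → 3 (second significant figure)
Black → ×1 multiplier
Gold → ±5% tolerance
93 × 1 = 93 Ω
Allowed range: 88.35 Ω to 97.65 Ω.
85.98 ohms lies outside that range.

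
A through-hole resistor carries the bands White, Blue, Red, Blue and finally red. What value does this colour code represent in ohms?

962000000 Ω

White → 9 (first significant figure)
Blue → 6 (second significant figure)
Red → 2 (third significant figure)
Blue → ×10^6 multiplier
962 × 1000000 = 962000000 Ω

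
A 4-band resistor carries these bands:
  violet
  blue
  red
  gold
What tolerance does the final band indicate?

±5%

The last band, gold, is the tolerance band.
Gold corresponds to ±5%.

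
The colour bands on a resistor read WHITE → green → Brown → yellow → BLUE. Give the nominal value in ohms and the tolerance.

White → 9 (first significant figure)
Green → 5 (second significant figure)
Brown → 1 (third significant figure)
Yellow → ×10^4 multiplier
Blue → ±0.25% tolerance
951 × 10000 = 9510000 Ω

9510000 Ω ±0.25%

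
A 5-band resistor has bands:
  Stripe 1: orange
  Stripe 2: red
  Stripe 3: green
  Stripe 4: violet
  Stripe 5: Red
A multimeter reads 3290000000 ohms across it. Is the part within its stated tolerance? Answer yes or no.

Orange → 3 (first significant figure)
Red → 2 (second significant figure)
Green → 5 (third significant figure)
Violet → ×10^7 multiplier
Red → ±2% tolerance
325 × 10000000 = 3250000000 Ω
Allowed range: 3185000000 Ω to 3315000000 Ω.
3290000000 ohms lies inside that range.

yes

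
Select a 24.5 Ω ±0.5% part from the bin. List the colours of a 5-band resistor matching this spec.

red, yellow, green, gold, green

24.5 Ω = 245 × 10^-1.
2 → red
4 → yellow
5 → green
Multiplier 10^-1 → gold.
±0.5% tolerance → green.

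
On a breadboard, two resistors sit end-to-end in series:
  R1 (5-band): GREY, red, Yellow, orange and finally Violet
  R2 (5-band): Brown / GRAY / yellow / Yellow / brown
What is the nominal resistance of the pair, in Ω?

2664000 Ω

R1: grey, red, yellow → 824; orange ×10^3 → 824000 Ω.
R2: brown, grey, yellow → 184; yellow ×10^4 → 1840000 Ω.
Series: 824000 + 1840000 = 2664000 Ω.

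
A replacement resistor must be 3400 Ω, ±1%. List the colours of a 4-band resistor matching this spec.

orange, yellow, red, brown

3400 Ω = 34 × 10^2.
3 → orange
4 → yellow
Multiplier 10^2 → red.
±1% tolerance → brown.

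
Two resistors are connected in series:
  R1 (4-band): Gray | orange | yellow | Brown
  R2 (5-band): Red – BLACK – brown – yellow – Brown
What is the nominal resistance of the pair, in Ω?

2840000 Ω

R1: grey, orange → 83; yellow ×10^4 → 830000 Ω.
R2: red, black, brown → 201; yellow ×10^4 → 2010000 Ω.
Series: 830000 + 2010000 = 2840000 Ω.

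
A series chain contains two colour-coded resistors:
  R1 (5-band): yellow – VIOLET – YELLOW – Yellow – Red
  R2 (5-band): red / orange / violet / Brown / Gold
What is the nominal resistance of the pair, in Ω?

4742370 Ω

R1: yellow, violet, yellow → 474; yellow ×10^4 → 4740000 Ω.
R2: red, orange, violet → 237; brown ×10 → 2370 Ω.
Series: 4740000 + 2370 = 4742370 Ω.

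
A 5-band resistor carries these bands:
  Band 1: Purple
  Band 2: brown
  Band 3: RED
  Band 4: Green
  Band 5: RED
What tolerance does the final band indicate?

The last band, red, is the tolerance band.
Red corresponds to ±2%.

±2%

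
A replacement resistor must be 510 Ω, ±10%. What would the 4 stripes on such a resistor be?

green, brown, brown, silver

510 Ω = 51 × 10^1.
5 → green
1 → brown
Multiplier 10^1 → brown.
±10% tolerance → silver.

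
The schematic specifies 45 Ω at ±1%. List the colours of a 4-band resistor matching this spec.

yellow, green, black, brown

45 Ω = 45 × 10^0.
4 → yellow
5 → green
Multiplier 10^0 → black.
±1% tolerance → brown.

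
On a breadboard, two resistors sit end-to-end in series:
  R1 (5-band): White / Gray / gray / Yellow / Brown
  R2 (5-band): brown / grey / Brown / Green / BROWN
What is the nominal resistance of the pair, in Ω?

27980000 Ω

R1: white, grey, grey → 988; yellow ×10^4 → 9880000 Ω.
R2: brown, grey, brown → 181; green ×10^5 → 18100000 Ω.
Series: 9880000 + 18100000 = 27980000 Ω.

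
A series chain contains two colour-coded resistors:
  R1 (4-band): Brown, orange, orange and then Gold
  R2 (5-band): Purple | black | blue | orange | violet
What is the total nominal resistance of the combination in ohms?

719000 Ω

R1: brown, orange → 13; orange ×10^3 → 13000 Ω.
R2: violet, black, blue → 706; orange ×10^3 → 706000 Ω.
Series: 13000 + 706000 = 719000 Ω.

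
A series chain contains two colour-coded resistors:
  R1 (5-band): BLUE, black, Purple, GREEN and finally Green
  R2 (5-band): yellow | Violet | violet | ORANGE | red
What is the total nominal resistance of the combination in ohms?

61177000 Ω

R1: blue, black, violet → 607; green ×10^5 → 60700000 Ω.
R2: yellow, violet, violet → 477; orange ×10^3 → 477000 Ω.
Series: 60700000 + 477000 = 61177000 Ω.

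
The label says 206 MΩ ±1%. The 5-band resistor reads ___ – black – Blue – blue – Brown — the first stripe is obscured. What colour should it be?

red

206000000 Ω = 206 × 10^6.
The first band gives digit 2 of the significand, and 2 is red.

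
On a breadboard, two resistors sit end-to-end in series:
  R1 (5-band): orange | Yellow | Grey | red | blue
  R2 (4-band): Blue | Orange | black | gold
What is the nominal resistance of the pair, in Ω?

34863 Ω

R1: orange, yellow, grey → 348; red ×10^2 → 34800 Ω.
R2: blue, orange → 63; black ×1 → 63 Ω.
Series: 34800 + 63 = 34863 Ω.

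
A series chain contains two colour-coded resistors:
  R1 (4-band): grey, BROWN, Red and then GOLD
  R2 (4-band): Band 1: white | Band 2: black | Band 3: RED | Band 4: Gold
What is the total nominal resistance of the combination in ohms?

R1: grey, brown → 81; red ×10^2 → 8100 Ω.
R2: white, black → 90; red ×10^2 → 9000 Ω.
Series: 8100 + 9000 = 17100 Ω.

17100 Ω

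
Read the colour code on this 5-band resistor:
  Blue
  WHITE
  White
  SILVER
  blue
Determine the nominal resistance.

Blue → 6 (first significant figure)
White → 9 (second significant figure)
White → 9 (third significant figure)
Silver → ×0.01 multiplier
699 × 0.01 = 6.99 Ω

6.99 Ω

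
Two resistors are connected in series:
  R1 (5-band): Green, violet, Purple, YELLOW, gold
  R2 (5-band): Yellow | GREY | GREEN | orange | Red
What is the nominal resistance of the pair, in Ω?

6255000 Ω

R1: green, violet, violet → 577; yellow ×10^4 → 5770000 Ω.
R2: yellow, grey, green → 485; orange ×10^3 → 485000 Ω.
Series: 5770000 + 485000 = 6255000 Ω.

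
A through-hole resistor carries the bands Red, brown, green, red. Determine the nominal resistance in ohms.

2100000 Ω

Red → 2 (first significant figure)
Brown → 1 (second significant figure)
Green → ×10^5 multiplier
21 × 100000 = 2100000 Ω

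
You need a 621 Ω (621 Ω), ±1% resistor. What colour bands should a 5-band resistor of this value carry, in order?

blue, red, brown, black, brown

621 Ω = 621 × 10^0.
6 → blue
2 → red
1 → brown
Multiplier 10^0 → black.
±1% tolerance → brown.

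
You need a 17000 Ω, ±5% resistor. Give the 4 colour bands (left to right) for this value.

brown, violet, orange, gold

17000 Ω = 17 × 10^3.
1 → brown
7 → violet
Multiplier 10^3 → orange.
±5% tolerance → gold.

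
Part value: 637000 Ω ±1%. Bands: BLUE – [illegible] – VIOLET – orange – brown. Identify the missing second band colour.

637000 Ω = 637 × 10^3.
The second band gives digit 3 of the significand, and 3 is orange.

orange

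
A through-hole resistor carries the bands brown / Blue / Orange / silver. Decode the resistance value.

Brown → 1 (first significant figure)
Blue → 6 (second significant figure)
Orange → ×10^3 multiplier
16 × 1000 = 16000 Ω

16000 Ω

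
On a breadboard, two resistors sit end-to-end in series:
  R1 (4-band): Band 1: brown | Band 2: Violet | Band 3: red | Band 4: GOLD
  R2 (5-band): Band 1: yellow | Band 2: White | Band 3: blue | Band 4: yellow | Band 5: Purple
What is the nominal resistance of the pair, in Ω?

4961700 Ω

R1: brown, violet → 17; red ×10^2 → 1700 Ω.
R2: yellow, white, blue → 496; yellow ×10^4 → 4960000 Ω.
Series: 1700 + 4960000 = 4961700 Ω.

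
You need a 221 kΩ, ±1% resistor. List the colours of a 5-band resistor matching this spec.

221000 Ω = 221 × 10^3.
2 → red
2 → red
1 → brown
Multiplier 10^3 → orange.
±1% tolerance → brown.

red, red, brown, orange, brown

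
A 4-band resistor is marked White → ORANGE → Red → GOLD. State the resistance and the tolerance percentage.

9300 Ω ±5%

White → 9 (first significant figure)
Orange → 3 (second significant figure)
Red → ×10^2 multiplier
Gold → ±5% tolerance
93 × 100 = 9300 Ω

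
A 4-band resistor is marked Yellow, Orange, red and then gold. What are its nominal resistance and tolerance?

Yellow → 4 (first significant figure)
Orange → 3 (second significant figure)
Red → ×10^2 multiplier
Gold → ±5% tolerance
43 × 100 = 4300 Ω

4300 Ω ±5%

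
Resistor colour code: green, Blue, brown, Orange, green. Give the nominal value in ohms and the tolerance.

561000 Ω ±0.5%

Green → 5 (first significant figure)
Blue → 6 (second significant figure)
Brown → 1 (third significant figure)
Orange → ×10^3 multiplier
Green → ±0.5% tolerance
561 × 1000 = 561000 Ω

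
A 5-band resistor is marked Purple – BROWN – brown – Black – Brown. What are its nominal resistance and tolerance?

711 Ω ±1%

Violet → 7 (first significant figure)
Brown → 1 (second significant figure)
Brown → 1 (third significant figure)
Black → ×1 multiplier
Brown → ±1% tolerance
711 × 1 = 711 Ω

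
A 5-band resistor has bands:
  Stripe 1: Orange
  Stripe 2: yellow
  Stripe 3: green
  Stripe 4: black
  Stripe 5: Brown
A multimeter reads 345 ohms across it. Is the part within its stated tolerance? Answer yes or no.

yes

Orange → 3 (first significant figure)
Yellow → 4 (second significant figure)
Green → 5 (third significant figure)
Black → ×1 multiplier
Brown → ±1% tolerance
345 × 1 = 345 Ω
Allowed range: 341.55 Ω to 348.45 Ω.
345 ohms lies inside that range.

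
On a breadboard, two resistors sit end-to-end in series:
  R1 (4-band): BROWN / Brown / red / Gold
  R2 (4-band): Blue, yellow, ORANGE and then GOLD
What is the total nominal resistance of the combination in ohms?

65100 Ω

R1: brown, brown → 11; red ×10^2 → 1100 Ω.
R2: blue, yellow → 64; orange ×10^3 → 64000 Ω.
Series: 1100 + 64000 = 65100 Ω.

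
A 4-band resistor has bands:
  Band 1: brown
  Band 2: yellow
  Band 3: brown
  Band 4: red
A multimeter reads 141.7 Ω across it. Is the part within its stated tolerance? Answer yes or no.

Brown → 1 (first significant figure)
Yellow → 4 (second significant figure)
Brown → ×10 multiplier
Red → ±2% tolerance
14 × 10 = 140 Ω
Allowed range: 137.2 Ω to 142.8 Ω.
141.7 Ω lies inside that range.

yes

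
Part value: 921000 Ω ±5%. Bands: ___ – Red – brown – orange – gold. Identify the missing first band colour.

921000 Ω = 921 × 10^3.
The first band gives digit 9 of the significand, and 9 is white.

white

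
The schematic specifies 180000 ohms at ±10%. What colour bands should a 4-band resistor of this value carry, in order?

180000 Ω = 18 × 10^4.
1 → brown
8 → grey
Multiplier 10^4 → yellow.
±10% tolerance → silver.

brown, grey, yellow, silver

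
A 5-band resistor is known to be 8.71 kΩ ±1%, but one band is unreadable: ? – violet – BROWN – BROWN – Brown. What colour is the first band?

grey

8710 Ω = 871 × 10^1.
The first band gives digit 8 of the significand, and 8 is grey.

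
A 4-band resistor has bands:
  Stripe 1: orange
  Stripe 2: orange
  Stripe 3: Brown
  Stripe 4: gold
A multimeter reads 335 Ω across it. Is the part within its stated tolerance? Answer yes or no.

yes

Orange → 3 (first significant figure)
Orange → 3 (second significant figure)
Brown → ×10 multiplier
Gold → ±5% tolerance
33 × 10 = 330 Ω
Allowed range: 313.5 Ω to 346.5 Ω.
335 Ω lies inside that range.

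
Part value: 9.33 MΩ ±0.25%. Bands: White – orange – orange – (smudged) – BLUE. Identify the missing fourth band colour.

yellow

9330000 Ω = 933 × 10^4.
The fourth band is the multiplier, 10^4, which is yellow.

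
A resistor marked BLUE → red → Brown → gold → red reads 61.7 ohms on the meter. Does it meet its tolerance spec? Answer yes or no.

Blue → 6 (first significant figure)
Red → 2 (second significant figure)
Brown → 1 (third significant figure)
Gold → ×0.1 multiplier
Red → ±2% tolerance
621 × 0.1 = 62.1 Ω
Allowed range: 60.858 Ω to 63.342 Ω.
61.7 ohms lies inside that range.

yes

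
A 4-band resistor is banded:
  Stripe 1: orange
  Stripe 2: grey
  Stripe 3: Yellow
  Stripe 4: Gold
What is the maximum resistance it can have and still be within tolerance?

Orange → 3 (first significant figure)
Grey → 8 (second significant figure)
Yellow → ×10^4 multiplier
Gold → ±5% tolerance
38 × 10000 = 380000 Ω
Maximum = 380000 × (1 + 5/100) = 399000 Ω.

399000 Ω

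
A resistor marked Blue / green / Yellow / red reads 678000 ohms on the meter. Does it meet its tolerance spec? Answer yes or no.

no

Blue → 6 (first significant figure)
Green → 5 (second significant figure)
Yellow → ×10^4 multiplier
Red → ±2% tolerance
65 × 10000 = 650000 Ω
Allowed range: 637000 Ω to 663000 Ω.
678000 ohms lies outside that range.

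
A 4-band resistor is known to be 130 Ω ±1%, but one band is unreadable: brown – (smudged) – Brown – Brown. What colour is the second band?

orange

130 Ω = 13 × 10^1.
The second band gives digit 3 of the significand, and 3 is orange.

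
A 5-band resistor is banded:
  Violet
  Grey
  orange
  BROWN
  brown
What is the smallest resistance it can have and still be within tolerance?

Violet → 7 (first significant figure)
Grey → 8 (second significant figure)
Orange → 3 (third significant figure)
Brown → ×10 multiplier
Brown → ±1% tolerance
783 × 10 = 7830 Ω
Smallest = 7830 × (1 − 1/100) = 7751.7 Ω.

7751.7 Ω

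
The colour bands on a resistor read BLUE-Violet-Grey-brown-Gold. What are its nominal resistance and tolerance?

Blue → 6 (first significant figure)
Violet → 7 (second significant figure)
Grey → 8 (third significant figure)
Brown → ×10 multiplier
Gold → ±5% tolerance
678 × 10 = 6780 Ω

6780 Ω ±5%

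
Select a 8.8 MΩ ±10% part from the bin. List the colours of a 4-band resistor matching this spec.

grey, grey, green, silver

8800000 Ω = 88 × 10^5.
8 → grey
8 → grey
Multiplier 10^5 → green.
±10% tolerance → silver.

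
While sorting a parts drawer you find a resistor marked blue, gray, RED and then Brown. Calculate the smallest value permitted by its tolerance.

Blue → 6 (first significant figure)
Grey → 8 (second significant figure)
Red → ×10^2 multiplier
Brown → ±1% tolerance
68 × 100 = 6800 Ω
Smallest = 6800 × (1 − 1/100) = 6732 Ω.

6732 Ω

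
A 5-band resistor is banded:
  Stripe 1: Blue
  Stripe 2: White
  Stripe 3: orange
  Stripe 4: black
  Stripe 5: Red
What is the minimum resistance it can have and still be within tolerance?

Blue → 6 (first significant figure)
White → 9 (second significant figure)
Orange → 3 (third significant figure)
Black → ×1 multiplier
Red → ±2% tolerance
693 × 1 = 693 Ω
Minimum = 693 × (1 − 2/100) = 679.14 Ω.

679.14 Ω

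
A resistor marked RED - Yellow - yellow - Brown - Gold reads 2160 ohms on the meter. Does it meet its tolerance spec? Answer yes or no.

Red → 2 (first significant figure)
Yellow → 4 (second significant figure)
Yellow → 4 (third significant figure)
Brown → ×10 multiplier
Gold → ±5% tolerance
244 × 10 = 2440 Ω
Allowed range: 2318 Ω to 2562 Ω.
2160 ohms lies outside that range.

no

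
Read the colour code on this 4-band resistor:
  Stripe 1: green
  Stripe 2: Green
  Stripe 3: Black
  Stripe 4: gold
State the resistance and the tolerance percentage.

55 Ω ±5%

Green → 5 (first significant figure)
Green → 5 (second significant figure)
Black → ×1 multiplier
Gold → ±5% tolerance
55 × 1 = 55 Ω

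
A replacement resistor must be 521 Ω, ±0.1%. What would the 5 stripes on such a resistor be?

521 Ω = 521 × 10^0.
5 → green
2 → red
1 → brown
Multiplier 10^0 → black.
±0.1% tolerance → violet.

green, red, brown, black, violet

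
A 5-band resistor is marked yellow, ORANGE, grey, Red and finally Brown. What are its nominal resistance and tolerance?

43800 Ω ±1%

Yellow → 4 (first significant figure)
Orange → 3 (second significant figure)
Grey → 8 (third significant figure)
Red → ×10^2 multiplier
Brown → ±1% tolerance
438 × 100 = 43800 Ω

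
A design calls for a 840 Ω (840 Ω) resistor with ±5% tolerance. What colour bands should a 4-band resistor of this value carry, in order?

grey, yellow, brown, gold

840 Ω = 84 × 10^1.
8 → grey
4 → yellow
Multiplier 10^1 → brown.
±5% tolerance → gold.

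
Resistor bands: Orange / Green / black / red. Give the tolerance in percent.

The last band, red, is the tolerance band.
Red corresponds to ±2%.

±2%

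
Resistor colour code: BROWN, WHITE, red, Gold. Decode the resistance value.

1900 Ω

Brown → 1 (first significant figure)
White → 9 (second significant figure)
Red → ×10^2 multiplier
19 × 100 = 1900 Ω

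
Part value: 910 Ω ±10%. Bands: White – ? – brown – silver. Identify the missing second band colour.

brown

910 Ω = 91 × 10^1.
The second band gives digit 1 of the significand, and 1 is brown.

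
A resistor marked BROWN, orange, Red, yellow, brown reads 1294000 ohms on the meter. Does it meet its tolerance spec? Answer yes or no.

no

Brown → 1 (first significant figure)
Orange → 3 (second significant figure)
Red → 2 (third significant figure)
Yellow → ×10^4 multiplier
Brown → ±1% tolerance
132 × 10000 = 1320000 Ω
Allowed range: 1306800 Ω to 1333200 Ω.
1294000 ohms lies outside that range.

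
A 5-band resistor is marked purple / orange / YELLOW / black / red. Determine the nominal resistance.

Violet → 7 (first significant figure)
Orange → 3 (second significant figure)
Yellow → 4 (third significant figure)
Black → ×1 multiplier
734 × 1 = 734 Ω

734 Ω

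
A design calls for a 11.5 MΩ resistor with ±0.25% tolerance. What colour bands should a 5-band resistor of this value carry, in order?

brown, brown, green, green, blue

11500000 Ω = 115 × 10^5.
1 → brown
1 → brown
5 → green
Multiplier 10^5 → green.
±0.25% tolerance → blue.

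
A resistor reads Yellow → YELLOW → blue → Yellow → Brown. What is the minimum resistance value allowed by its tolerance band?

Yellow → 4 (first significant figure)
Yellow → 4 (second significant figure)
Blue → 6 (third significant figure)
Yellow → ×10^4 multiplier
Brown → ±1% tolerance
446 × 10000 = 4460000 Ω
Minimum = 4460000 × (1 − 1/100) = 4415400 Ω.

4415400 Ω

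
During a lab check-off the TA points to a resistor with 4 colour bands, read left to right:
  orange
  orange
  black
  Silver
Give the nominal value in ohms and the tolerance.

33 Ω ±10%

Orange → 3 (first significant figure)
Orange → 3 (second significant figure)
Black → ×1 multiplier
Silver → ±10% tolerance
33 × 1 = 33 Ω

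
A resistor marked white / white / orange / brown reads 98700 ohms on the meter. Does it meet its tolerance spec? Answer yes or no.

White → 9 (first significant figure)
White → 9 (second significant figure)
Orange → ×10^3 multiplier
Brown → ±1% tolerance
99 × 1000 = 99000 Ω
Allowed range: 98010 Ω to 99990 Ω.
98700 ohms lies inside that range.

yes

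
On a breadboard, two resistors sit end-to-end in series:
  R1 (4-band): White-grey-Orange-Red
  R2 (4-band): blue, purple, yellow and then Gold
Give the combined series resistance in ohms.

768000 Ω

R1: white, grey → 98; orange ×10^3 → 98000 Ω.
R2: blue, violet → 67; yellow ×10^4 → 670000 Ω.
Series: 98000 + 670000 = 768000 Ω.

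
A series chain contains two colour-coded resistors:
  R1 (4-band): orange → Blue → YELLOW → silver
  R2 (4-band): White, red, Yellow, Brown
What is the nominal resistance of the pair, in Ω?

1280000 Ω

R1: orange, blue → 36; yellow ×10^4 → 360000 Ω.
R2: white, red → 92; yellow ×10^4 → 920000 Ω.
Series: 360000 + 920000 = 1280000 Ω.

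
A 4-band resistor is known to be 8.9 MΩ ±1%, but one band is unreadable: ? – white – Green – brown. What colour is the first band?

8900000 Ω = 89 × 10^5.
The first band gives digit 8 of the significand, and 8 is grey.

grey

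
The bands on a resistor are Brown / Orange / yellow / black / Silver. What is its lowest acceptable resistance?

Brown → 1 (first significant figure)
Orange → 3 (second significant figure)
Yellow → 4 (third significant figure)
Black → ×1 multiplier
Silver → ±10% tolerance
134 × 1 = 134 Ω
Lowest = 134 × (1 − 10/100) = 120.6 Ω.

120.6 Ω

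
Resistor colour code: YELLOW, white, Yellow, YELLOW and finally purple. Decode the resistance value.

Yellow → 4 (first significant figure)
White → 9 (second significant figure)
Yellow → 4 (third significant figure)
Yellow → ×10^4 multiplier
494 × 10000 = 4940000 Ω

4940000 Ω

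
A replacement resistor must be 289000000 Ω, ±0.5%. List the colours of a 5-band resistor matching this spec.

289000000 Ω = 289 × 10^6.
2 → red
8 → grey
9 → white
Multiplier 10^6 → blue.
±0.5% tolerance → green.

red, grey, white, blue, green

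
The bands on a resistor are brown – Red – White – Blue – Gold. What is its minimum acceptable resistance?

Brown → 1 (first significant figure)
Red → 2 (second significant figure)
White → 9 (third significant figure)
Blue → ×10^6 multiplier
Gold → ±5% tolerance
129 × 1000000 = 129000000 Ω
Minimum = 129000000 × (1 − 5/100) = 122550000 Ω.

122550000 Ω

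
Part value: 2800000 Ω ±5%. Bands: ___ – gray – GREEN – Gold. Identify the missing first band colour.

2800000 Ω = 28 × 10^5.
The first band gives digit 2 of the significand, and 2 is red.

red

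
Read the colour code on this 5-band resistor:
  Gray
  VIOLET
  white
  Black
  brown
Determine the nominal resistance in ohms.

Grey → 8 (first significant figure)
Violet → 7 (second significant figure)
White → 9 (third significant figure)
Black → ×1 multiplier
879 × 1 = 879 Ω

879 Ω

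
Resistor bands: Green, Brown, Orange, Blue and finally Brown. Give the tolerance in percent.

±1%

The last band, brown, is the tolerance band.
Brown corresponds to ±1%.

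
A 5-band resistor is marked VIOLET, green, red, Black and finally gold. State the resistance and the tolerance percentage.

Violet → 7 (first significant figure)
Green → 5 (second significant figure)
Red → 2 (third significant figure)
Black → ×1 multiplier
Gold → ±5% tolerance
752 × 1 = 752 Ω

752 Ω ±5%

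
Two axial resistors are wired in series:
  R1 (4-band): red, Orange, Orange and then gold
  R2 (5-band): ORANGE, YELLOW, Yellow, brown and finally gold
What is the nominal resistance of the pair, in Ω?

26440 Ω

R1: red, orange → 23; orange ×10^3 → 23000 Ω.
R2: orange, yellow, yellow → 344; brown ×10 → 3440 Ω.
Series: 23000 + 3440 = 26440 Ω.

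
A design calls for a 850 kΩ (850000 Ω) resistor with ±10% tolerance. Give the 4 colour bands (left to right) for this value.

850000 Ω = 85 × 10^4.
8 → grey
5 → green
Multiplier 10^4 → yellow.
±10% tolerance → silver.

grey, green, yellow, silver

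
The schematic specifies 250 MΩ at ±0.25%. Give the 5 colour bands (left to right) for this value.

red, green, black, blue, blue

250000000 Ω = 250 × 10^6.
2 → red
5 → green
0 → black
Multiplier 10^6 → blue.
±0.25% tolerance → blue.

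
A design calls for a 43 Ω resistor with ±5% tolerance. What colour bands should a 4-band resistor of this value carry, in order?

43 Ω = 43 × 10^0.
4 → yellow
3 → orange
Multiplier 10^0 → black.
±5% tolerance → gold.

yellow, orange, black, gold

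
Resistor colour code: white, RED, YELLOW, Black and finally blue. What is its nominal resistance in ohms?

White → 9 (first significant figure)
Red → 2 (second significant figure)
Yellow → 4 (third significant figure)
Black → ×1 multiplier
924 × 1 = 924 Ω

924 Ω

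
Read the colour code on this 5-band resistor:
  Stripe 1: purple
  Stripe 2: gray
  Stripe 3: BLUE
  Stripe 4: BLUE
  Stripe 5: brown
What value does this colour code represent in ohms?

Violet → 7 (first significant figure)
Grey → 8 (second significant figure)
Blue → 6 (third significant figure)
Blue → ×10^6 multiplier
786 × 1000000 = 786000000 Ω

786000000 Ω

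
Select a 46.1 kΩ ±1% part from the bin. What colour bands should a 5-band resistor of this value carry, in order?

yellow, blue, brown, red, brown

46100 Ω = 461 × 10^2.
4 → yellow
6 → blue
1 → brown
Multiplier 10^2 → red.
±1% tolerance → brown.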